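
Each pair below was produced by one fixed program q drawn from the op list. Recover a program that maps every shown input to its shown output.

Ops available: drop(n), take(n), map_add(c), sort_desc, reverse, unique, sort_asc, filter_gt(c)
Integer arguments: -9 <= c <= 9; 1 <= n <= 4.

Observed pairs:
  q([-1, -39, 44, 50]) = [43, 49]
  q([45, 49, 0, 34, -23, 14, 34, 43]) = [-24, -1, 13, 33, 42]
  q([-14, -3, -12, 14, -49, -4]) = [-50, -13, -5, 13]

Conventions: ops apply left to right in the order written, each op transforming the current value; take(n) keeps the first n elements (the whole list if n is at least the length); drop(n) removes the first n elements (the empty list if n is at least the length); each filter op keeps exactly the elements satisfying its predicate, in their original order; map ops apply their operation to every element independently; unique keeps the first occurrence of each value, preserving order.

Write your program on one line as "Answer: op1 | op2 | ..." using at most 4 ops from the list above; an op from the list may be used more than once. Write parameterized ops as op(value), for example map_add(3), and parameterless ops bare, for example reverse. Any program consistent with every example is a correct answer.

drop(2) | map_add(-1) | unique | sort_asc

Check, running the answer program on each example:
  [-1, -39, 44, 50] -> [44, 50] -> [43, 49] -> [43, 49] -> [43, 49]
  [45, 49, 0, 34, -23, 14, 34, 43] -> [0, 34, -23, 14, 34, 43] -> [-1, 33, -24, 13, 33, 42] -> [-1, 33, -24, 13, 42] -> [-24, -1, 13, 33, 42]
  [-14, -3, -12, 14, -49, -4] -> [-12, 14, -49, -4] -> [-13, 13, -50, -5] -> [-13, 13, -50, -5] -> [-50, -13, -5, 13]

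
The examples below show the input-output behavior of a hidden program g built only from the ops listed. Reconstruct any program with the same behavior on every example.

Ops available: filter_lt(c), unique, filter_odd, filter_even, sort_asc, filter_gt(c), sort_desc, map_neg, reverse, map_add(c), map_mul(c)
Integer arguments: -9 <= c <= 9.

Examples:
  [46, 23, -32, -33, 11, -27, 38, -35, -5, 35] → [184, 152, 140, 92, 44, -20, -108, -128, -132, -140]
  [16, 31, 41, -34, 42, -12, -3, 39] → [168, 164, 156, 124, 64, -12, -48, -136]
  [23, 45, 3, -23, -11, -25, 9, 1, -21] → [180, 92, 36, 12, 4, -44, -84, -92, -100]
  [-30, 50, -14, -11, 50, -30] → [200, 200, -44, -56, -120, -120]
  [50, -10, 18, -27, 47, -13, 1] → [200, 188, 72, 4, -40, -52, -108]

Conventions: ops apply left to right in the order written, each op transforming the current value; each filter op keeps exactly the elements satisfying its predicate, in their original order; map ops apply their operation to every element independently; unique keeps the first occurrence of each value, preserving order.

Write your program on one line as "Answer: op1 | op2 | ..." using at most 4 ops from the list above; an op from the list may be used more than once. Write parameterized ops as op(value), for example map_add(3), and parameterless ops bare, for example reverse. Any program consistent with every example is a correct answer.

map_mul(4) | sort_asc | sort_desc

Check, running the answer program on each example:
  [46, 23, -32, -33, 11, -27, 38, -35, -5, 35] -> [184, 92, -128, -132, 44, -108, 152, -140, -20, 140] -> [-140, -132, -128, -108, -20, 44, 92, 140, 152, 184] -> [184, 152, 140, 92, 44, -20, -108, -128, -132, -140]
  [16, 31, 41, -34, 42, -12, -3, 39] -> [64, 124, 164, -136, 168, -48, -12, 156] -> [-136, -48, -12, 64, 124, 156, 164, 168] -> [168, 164, 156, 124, 64, -12, -48, -136]
  [23, 45, 3, -23, -11, -25, 9, 1, -21] -> [92, 180, 12, -92, -44, -100, 36, 4, -84] -> [-100, -92, -84, -44, 4, 12, 36, 92, 180] -> [180, 92, 36, 12, 4, -44, -84, -92, -100]
  [-30, 50, -14, -11, 50, -30] -> [-120, 200, -56, -44, 200, -120] -> [-120, -120, -56, -44, 200, 200] -> [200, 200, -44, -56, -120, -120]
  [50, -10, 18, -27, 47, -13, 1] -> [200, -40, 72, -108, 188, -52, 4] -> [-108, -52, -40, 4, 72, 188, 200] -> [200, 188, 72, 4, -40, -52, -108]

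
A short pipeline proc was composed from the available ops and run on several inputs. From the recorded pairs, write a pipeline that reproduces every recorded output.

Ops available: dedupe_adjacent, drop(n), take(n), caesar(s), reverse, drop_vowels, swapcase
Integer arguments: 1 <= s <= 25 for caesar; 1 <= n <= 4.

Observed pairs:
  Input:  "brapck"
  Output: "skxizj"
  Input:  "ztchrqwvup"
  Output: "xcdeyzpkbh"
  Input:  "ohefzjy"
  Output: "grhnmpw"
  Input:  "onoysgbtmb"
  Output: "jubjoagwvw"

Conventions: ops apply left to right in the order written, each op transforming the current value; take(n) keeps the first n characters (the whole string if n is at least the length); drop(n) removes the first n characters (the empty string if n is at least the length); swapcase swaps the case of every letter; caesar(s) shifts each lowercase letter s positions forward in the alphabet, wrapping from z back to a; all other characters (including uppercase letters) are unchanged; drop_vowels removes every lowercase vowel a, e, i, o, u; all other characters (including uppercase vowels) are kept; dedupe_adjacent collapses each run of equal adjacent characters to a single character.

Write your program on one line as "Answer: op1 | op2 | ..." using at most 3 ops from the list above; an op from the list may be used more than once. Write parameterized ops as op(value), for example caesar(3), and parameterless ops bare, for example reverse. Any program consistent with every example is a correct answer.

caesar(8) | reverse

Check, running the answer program on each example:
  "brapck" -> "jzixks" -> "skxizj"
  "ztchrqwvup" -> "hbkpzyedcx" -> "xcdeyzpkbh"
  "ohefzjy" -> "wpmnhrg" -> "grhnmpw"
  "onoysgbtmb" -> "wvwgaojbuj" -> "jubjoagwvw"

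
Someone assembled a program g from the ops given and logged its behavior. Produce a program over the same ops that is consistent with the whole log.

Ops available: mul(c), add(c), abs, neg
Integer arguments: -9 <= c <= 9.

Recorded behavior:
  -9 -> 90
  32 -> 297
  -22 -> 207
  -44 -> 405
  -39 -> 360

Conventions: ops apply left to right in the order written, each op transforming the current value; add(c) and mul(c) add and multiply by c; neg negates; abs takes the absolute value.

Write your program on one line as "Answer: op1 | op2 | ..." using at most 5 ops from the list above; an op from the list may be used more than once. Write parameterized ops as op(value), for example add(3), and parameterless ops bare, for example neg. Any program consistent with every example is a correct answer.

mul(-9) | neg | abs | add(9)

Check, running the answer program on each example:
  -9 -> 81 -> -81 -> 81 -> 90
  32 -> -288 -> 288 -> 288 -> 297
  -22 -> 198 -> -198 -> 198 -> 207
  -44 -> 396 -> -396 -> 396 -> 405
  -39 -> 351 -> -351 -> 351 -> 360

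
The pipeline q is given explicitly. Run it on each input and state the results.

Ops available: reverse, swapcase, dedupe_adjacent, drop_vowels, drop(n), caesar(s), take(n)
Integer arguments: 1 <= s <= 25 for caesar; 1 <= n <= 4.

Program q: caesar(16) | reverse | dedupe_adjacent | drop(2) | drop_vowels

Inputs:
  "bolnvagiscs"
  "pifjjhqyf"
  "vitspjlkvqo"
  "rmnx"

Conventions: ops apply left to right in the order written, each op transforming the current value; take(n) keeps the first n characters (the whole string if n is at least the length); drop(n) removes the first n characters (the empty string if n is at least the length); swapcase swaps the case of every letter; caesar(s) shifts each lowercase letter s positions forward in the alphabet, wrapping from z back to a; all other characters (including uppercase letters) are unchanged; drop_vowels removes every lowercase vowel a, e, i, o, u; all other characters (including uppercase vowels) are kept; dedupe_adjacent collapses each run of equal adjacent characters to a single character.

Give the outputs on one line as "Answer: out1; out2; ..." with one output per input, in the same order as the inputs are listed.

"ywqldbr"; "gxzvyf"; "lbzfjyl"; "ch"

Execution, op by op:
  "bolnvagiscs" -> "rebdlqwyisi" -> "isiywqldber" -> "isiywqldber" -> "iywqldber" -> "ywqldbr"
  "pifjjhqyf" -> "fyvzzxgov" -> "vogxzzvyf" -> "vogxzvyf" -> "gxzvyf" -> "gxzvyf"
  "vitspjlkvqo" -> "lyjifzbalge" -> "eglabzfijyl" -> "eglabzfijyl" -> "labzfijyl" -> "lbzfjyl"
  "rmnx" -> "hcdn" -> "ndch" -> "ndch" -> "ch" -> "ch"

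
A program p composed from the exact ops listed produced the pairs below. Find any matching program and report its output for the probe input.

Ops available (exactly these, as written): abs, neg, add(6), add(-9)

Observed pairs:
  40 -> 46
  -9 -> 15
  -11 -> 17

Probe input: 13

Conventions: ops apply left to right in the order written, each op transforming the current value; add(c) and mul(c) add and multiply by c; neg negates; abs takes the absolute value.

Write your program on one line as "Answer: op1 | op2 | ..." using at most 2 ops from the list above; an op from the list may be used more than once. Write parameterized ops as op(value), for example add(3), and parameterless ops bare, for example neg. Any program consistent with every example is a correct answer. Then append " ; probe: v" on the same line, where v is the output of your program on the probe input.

abs | add(6) ; probe: 19

Check, running the answer program on each example:
  40 -> 40 -> 46
  -9 -> 9 -> 15
  -11 -> 11 -> 17
  probe: 13 -> 13 -> 19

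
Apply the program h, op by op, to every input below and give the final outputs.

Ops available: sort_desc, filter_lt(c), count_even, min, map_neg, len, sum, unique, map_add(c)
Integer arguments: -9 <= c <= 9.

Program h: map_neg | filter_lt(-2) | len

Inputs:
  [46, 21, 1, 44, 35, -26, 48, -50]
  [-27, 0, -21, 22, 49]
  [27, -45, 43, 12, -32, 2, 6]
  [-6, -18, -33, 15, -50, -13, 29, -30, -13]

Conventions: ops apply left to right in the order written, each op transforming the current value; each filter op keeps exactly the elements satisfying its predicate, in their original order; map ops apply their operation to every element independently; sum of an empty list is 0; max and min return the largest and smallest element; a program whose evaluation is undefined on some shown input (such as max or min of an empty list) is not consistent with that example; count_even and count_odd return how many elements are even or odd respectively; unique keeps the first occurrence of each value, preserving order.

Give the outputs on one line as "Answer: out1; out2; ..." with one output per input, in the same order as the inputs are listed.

5; 2; 4; 2

Execution, op by op:
  [46, 21, 1, 44, 35, -26, 48, -50] -> [-46, -21, -1, -44, -35, 26, -48, 50] -> [-46, -21, -44, -35, -48] -> 5
  [-27, 0, -21, 22, 49] -> [27, 0, 21, -22, -49] -> [-22, -49] -> 2
  [27, -45, 43, 12, -32, 2, 6] -> [-27, 45, -43, -12, 32, -2, -6] -> [-27, -43, -12, -6] -> 4
  [-6, -18, -33, 15, -50, -13, 29, -30, -13] -> [6, 18, 33, -15, 50, 13, -29, 30, 13] -> [-15, -29] -> 2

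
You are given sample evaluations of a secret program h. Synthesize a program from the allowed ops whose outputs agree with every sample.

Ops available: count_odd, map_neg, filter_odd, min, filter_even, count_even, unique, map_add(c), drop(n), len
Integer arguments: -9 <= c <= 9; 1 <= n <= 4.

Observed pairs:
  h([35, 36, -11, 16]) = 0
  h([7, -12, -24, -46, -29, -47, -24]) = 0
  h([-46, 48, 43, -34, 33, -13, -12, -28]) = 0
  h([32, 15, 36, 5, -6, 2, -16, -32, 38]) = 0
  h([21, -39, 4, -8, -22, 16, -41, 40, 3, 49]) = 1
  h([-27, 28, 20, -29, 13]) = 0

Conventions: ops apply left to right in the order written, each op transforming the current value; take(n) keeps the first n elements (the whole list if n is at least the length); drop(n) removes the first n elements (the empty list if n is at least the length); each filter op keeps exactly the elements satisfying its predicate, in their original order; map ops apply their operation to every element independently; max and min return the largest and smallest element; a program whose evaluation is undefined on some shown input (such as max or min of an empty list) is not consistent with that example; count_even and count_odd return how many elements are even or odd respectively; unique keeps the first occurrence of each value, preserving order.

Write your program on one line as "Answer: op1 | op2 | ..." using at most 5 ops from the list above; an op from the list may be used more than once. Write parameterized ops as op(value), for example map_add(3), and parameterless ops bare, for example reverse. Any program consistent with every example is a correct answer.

filter_odd | drop(4) | map_add(-5) | count_even

Check, running the answer program on each example:
  [35, 36, -11, 16] -> [35, -11] -> [] -> [] -> 0
  [7, -12, -24, -46, -29, -47, -24] -> [7, -29, -47] -> [] -> [] -> 0
  [-46, 48, 43, -34, 33, -13, -12, -28] -> [43, 33, -13] -> [] -> [] -> 0
  [32, 15, 36, 5, -6, 2, -16, -32, 38] -> [15, 5] -> [] -> [] -> 0
  [21, -39, 4, -8, -22, 16, -41, 40, 3, 49] -> [21, -39, -41, 3, 49] -> [49] -> [44] -> 1
  [-27, 28, 20, -29, 13] -> [-27, -29, 13] -> [] -> [] -> 0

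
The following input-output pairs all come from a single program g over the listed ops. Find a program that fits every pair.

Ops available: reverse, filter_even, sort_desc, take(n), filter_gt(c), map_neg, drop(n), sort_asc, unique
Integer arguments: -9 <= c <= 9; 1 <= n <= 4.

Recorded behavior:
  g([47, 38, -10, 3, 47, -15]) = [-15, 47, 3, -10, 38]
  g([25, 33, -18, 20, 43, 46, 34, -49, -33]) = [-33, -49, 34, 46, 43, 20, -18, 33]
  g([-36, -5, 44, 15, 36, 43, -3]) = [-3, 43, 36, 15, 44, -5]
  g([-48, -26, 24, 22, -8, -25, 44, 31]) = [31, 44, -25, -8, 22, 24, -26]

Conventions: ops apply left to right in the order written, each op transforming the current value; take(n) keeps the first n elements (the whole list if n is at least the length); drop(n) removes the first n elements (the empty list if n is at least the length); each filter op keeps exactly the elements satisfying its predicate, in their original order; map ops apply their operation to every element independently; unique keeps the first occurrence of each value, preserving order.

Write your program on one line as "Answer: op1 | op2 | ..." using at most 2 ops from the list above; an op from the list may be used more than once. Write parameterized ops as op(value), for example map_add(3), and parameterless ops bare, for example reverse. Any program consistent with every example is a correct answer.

drop(1) | reverse

Check, running the answer program on each example:
  [47, 38, -10, 3, 47, -15] -> [38, -10, 3, 47, -15] -> [-15, 47, 3, -10, 38]
  [25, 33, -18, 20, 43, 46, 34, -49, -33] -> [33, -18, 20, 43, 46, 34, -49, -33] -> [-33, -49, 34, 46, 43, 20, -18, 33]
  [-36, -5, 44, 15, 36, 43, -3] -> [-5, 44, 15, 36, 43, -3] -> [-3, 43, 36, 15, 44, -5]
  [-48, -26, 24, 22, -8, -25, 44, 31] -> [-26, 24, 22, -8, -25, 44, 31] -> [31, 44, -25, -8, 22, 24, -26]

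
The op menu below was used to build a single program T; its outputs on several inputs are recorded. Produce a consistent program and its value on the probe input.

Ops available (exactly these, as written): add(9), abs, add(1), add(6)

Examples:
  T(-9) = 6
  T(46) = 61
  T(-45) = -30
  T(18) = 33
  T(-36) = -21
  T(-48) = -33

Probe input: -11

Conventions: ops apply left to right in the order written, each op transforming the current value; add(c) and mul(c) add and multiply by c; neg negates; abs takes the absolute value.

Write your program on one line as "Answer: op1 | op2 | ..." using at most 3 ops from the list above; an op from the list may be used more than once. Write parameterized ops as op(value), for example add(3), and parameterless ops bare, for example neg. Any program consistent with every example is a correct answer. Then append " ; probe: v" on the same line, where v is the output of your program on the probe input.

add(9) | add(6) ; probe: 4

Check, running the answer program on each example:
  -9 -> 0 -> 6
  46 -> 55 -> 61
  -45 -> -36 -> -30
  18 -> 27 -> 33
  -36 -> -27 -> -21
  -48 -> -39 -> -33
  probe: -11 -> -2 -> 4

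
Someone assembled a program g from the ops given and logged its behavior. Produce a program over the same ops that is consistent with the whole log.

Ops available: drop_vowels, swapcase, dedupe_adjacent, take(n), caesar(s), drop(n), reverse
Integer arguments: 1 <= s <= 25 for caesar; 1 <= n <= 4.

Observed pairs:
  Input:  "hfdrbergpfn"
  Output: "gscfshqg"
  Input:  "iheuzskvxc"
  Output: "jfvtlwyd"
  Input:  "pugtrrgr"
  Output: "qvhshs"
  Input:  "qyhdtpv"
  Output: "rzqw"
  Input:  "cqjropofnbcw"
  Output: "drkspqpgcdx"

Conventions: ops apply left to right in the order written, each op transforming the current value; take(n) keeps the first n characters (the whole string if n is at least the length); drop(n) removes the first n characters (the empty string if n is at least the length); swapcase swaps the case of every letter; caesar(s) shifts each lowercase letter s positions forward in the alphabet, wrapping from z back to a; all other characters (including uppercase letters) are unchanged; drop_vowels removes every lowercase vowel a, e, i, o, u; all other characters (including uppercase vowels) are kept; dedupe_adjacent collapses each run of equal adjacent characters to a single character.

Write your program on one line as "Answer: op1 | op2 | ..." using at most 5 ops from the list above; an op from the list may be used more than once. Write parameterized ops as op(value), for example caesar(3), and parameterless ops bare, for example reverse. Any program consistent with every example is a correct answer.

dedupe_adjacent | caesar(24) | caesar(3) | drop_vowels

Check, running the answer program on each example:
  "hfdrbergpfn" -> "hfdrbergpfn" -> "fdbpzcpendl" -> "igescfshqgo" -> "gscfshqg"
  "iheuzskvxc" -> "iheuzskvxc" -> "gfcsxqitva" -> "jifvatlwyd" -> "jfvtlwyd"
  "pugtrrgr" -> "pugtrgr" -> "nserpep" -> "qvhushs" -> "qvhshs"
  "qyhdtpv" -> "qyhdtpv" -> "owfbrnt" -> "rzieuqw" -> "rzqw"
  "cqjropofnbcw" -> "cqjropofnbcw" -> "aohpmnmdlzau" -> "drkspqpgocdx" -> "drkspqpgcdx"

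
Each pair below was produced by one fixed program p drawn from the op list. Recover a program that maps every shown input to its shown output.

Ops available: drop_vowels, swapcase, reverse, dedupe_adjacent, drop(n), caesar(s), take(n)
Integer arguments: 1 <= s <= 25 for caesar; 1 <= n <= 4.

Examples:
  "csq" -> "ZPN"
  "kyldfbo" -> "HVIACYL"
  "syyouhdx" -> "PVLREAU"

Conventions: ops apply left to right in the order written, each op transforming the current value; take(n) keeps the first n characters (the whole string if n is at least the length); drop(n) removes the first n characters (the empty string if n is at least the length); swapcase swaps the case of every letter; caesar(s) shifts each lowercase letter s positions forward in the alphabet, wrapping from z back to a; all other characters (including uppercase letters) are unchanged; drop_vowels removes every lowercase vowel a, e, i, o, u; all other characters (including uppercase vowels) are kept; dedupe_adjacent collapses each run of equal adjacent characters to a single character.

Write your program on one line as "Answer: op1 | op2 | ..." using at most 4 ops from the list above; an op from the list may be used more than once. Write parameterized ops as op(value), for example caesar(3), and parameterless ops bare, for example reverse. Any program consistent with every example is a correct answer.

caesar(2) | caesar(21) | dedupe_adjacent | swapcase

Check, running the answer program on each example:
  "csq" -> "eus" -> "zpn" -> "zpn" -> "ZPN"
  "kyldfbo" -> "manfhdq" -> "hviacyl" -> "hviacyl" -> "HVIACYL"
  "syyouhdx" -> "uaaqwjfz" -> "pvvlreau" -> "pvlreau" -> "PVLREAU"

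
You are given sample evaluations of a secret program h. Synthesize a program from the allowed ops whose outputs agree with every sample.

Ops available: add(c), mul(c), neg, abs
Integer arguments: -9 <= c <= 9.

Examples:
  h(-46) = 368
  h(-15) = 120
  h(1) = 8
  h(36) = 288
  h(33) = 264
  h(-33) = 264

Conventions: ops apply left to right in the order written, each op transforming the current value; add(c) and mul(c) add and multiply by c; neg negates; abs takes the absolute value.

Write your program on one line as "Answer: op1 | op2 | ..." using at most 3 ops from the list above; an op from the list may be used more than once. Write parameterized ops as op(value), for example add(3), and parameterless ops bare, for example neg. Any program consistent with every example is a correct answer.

mul(8) | abs

Check, running the answer program on each example:
  -46 -> -368 -> 368
  -15 -> -120 -> 120
  1 -> 8 -> 8
  36 -> 288 -> 288
  33 -> 264 -> 264
  -33 -> -264 -> 264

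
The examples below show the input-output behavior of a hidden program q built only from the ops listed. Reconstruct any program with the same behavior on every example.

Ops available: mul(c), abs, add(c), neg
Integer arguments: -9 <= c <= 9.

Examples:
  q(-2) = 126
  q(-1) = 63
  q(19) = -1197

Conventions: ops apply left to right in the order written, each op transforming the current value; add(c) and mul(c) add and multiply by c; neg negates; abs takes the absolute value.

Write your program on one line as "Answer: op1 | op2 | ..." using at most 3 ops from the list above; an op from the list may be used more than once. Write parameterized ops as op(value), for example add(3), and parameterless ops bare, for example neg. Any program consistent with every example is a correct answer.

mul(9) | mul(-7)

Check, running the answer program on each example:
  -2 -> -18 -> 126
  -1 -> -9 -> 63
  19 -> 171 -> -1197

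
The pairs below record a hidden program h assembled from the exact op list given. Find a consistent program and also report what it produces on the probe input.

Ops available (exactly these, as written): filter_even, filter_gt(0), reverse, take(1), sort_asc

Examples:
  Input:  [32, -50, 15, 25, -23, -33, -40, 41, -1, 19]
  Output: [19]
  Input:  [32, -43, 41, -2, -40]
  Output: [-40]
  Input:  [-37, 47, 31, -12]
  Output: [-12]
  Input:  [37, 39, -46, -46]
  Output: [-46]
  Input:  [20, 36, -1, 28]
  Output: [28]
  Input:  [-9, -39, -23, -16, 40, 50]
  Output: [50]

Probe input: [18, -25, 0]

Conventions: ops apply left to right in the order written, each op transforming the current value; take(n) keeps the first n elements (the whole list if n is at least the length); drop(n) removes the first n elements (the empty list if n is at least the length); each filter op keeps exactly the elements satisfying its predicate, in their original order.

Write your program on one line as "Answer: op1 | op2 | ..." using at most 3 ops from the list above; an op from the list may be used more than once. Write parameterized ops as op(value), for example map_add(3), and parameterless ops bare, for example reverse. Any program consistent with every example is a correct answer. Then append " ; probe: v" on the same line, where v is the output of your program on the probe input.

reverse | take(1) ; probe: [0]

Check, running the answer program on each example:
  [32, -50, 15, 25, -23, -33, -40, 41, -1, 19] -> [19, -1, 41, -40, -33, -23, 25, 15, -50, 32] -> [19]
  [32, -43, 41, -2, -40] -> [-40, -2, 41, -43, 32] -> [-40]
  [-37, 47, 31, -12] -> [-12, 31, 47, -37] -> [-12]
  [37, 39, -46, -46] -> [-46, -46, 39, 37] -> [-46]
  [20, 36, -1, 28] -> [28, -1, 36, 20] -> [28]
  [-9, -39, -23, -16, 40, 50] -> [50, 40, -16, -23, -39, -9] -> [50]
  probe: [18, -25, 0] -> [0, -25, 18] -> [0]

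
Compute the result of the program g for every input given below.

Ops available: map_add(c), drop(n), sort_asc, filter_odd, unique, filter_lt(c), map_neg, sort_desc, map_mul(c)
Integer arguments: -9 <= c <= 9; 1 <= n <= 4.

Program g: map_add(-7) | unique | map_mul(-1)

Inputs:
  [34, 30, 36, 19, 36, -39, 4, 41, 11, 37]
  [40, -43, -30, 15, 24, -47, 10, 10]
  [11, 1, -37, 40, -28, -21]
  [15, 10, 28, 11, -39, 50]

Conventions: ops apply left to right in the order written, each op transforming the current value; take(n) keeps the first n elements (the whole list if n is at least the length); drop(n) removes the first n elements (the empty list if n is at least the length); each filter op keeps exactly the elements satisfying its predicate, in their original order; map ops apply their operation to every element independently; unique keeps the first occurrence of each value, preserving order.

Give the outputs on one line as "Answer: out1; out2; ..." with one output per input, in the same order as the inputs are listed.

[-27, -23, -29, -12, 46, 3, -34, -4, -30]; [-33, 50, 37, -8, -17, 54, -3]; [-4, 6, 44, -33, 35, 28]; [-8, -3, -21, -4, 46, -43]

Execution, op by op:
  [34, 30, 36, 19, 36, -39, 4, 41, 11, 37] -> [27, 23, 29, 12, 29, -46, -3, 34, 4, 30] -> [27, 23, 29, 12, -46, -3, 34, 4, 30] -> [-27, -23, -29, -12, 46, 3, -34, -4, -30]
  [40, -43, -30, 15, 24, -47, 10, 10] -> [33, -50, -37, 8, 17, -54, 3, 3] -> [33, -50, -37, 8, 17, -54, 3] -> [-33, 50, 37, -8, -17, 54, -3]
  [11, 1, -37, 40, -28, -21] -> [4, -6, -44, 33, -35, -28] -> [4, -6, -44, 33, -35, -28] -> [-4, 6, 44, -33, 35, 28]
  [15, 10, 28, 11, -39, 50] -> [8, 3, 21, 4, -46, 43] -> [8, 3, 21, 4, -46, 43] -> [-8, -3, -21, -4, 46, -43]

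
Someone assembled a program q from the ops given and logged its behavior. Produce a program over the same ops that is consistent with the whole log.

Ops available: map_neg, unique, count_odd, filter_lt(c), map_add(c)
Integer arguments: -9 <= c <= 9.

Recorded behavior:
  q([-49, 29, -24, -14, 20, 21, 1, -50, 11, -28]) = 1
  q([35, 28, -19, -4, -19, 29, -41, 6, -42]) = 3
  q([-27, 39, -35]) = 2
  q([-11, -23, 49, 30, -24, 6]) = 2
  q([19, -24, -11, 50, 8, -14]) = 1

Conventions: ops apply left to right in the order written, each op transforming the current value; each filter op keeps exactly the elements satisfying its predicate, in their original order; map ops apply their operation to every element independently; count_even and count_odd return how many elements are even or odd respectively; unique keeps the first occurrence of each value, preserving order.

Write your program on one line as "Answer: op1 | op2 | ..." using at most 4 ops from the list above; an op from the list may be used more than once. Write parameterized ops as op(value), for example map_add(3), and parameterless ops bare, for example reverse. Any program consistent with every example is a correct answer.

filter_lt(4) | filter_lt(1) | count_odd

Check, running the answer program on each example:
  [-49, 29, -24, -14, 20, 21, 1, -50, 11, -28] -> [-49, -24, -14, 1, -50, -28] -> [-49, -24, -14, -50, -28] -> 1
  [35, 28, -19, -4, -19, 29, -41, 6, -42] -> [-19, -4, -19, -41, -42] -> [-19, -4, -19, -41, -42] -> 3
  [-27, 39, -35] -> [-27, -35] -> [-27, -35] -> 2
  [-11, -23, 49, 30, -24, 6] -> [-11, -23, -24] -> [-11, -23, -24] -> 2
  [19, -24, -11, 50, 8, -14] -> [-24, -11, -14] -> [-24, -11, -14] -> 1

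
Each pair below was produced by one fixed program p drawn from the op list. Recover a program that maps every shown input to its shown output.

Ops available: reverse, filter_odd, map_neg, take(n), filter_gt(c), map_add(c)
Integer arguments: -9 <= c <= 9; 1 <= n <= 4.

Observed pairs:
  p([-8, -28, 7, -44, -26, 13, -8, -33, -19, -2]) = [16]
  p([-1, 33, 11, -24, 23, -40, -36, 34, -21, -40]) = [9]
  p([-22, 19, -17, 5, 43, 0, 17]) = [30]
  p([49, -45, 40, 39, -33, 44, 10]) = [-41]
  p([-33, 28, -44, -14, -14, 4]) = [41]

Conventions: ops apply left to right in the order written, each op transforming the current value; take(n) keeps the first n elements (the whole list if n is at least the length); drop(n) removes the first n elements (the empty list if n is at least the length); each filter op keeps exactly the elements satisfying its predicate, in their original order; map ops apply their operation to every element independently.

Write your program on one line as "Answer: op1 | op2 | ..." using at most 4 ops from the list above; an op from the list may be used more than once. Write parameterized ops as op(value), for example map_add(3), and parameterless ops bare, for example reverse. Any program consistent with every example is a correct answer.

map_add(-2) | map_add(-6) | take(1) | map_neg

Check, running the answer program on each example:
  [-8, -28, 7, -44, -26, 13, -8, -33, -19, -2] -> [-10, -30, 5, -46, -28, 11, -10, -35, -21, -4] -> [-16, -36, -1, -52, -34, 5, -16, -41, -27, -10] -> [-16] -> [16]
  [-1, 33, 11, -24, 23, -40, -36, 34, -21, -40] -> [-3, 31, 9, -26, 21, -42, -38, 32, -23, -42] -> [-9, 25, 3, -32, 15, -48, -44, 26, -29, -48] -> [-9] -> [9]
  [-22, 19, -17, 5, 43, 0, 17] -> [-24, 17, -19, 3, 41, -2, 15] -> [-30, 11, -25, -3, 35, -8, 9] -> [-30] -> [30]
  [49, -45, 40, 39, -33, 44, 10] -> [47, -47, 38, 37, -35, 42, 8] -> [41, -53, 32, 31, -41, 36, 2] -> [41] -> [-41]
  [-33, 28, -44, -14, -14, 4] -> [-35, 26, -46, -16, -16, 2] -> [-41, 20, -52, -22, -22, -4] -> [-41] -> [41]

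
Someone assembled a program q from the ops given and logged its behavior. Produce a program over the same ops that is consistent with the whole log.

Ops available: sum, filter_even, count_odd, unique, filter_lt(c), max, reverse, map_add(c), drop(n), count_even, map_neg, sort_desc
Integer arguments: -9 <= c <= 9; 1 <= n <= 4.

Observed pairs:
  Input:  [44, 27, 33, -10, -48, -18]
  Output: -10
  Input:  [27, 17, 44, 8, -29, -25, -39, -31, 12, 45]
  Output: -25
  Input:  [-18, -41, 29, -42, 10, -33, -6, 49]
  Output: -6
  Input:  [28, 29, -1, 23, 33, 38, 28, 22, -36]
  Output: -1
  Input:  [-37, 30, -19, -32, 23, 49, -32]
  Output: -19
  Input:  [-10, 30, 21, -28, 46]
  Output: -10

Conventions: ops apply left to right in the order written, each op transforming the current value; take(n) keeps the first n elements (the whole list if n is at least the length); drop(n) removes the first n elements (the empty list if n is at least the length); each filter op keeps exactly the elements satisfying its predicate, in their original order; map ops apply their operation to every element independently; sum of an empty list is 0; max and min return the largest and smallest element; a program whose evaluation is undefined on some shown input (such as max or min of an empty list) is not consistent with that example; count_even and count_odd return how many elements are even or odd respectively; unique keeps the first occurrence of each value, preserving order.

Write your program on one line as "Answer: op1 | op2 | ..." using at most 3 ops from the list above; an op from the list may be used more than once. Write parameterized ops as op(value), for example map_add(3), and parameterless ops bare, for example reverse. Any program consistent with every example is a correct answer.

filter_lt(8) | max

Check, running the answer program on each example:
  [44, 27, 33, -10, -48, -18] -> [-10, -48, -18] -> -10
  [27, 17, 44, 8, -29, -25, -39, -31, 12, 45] -> [-29, -25, -39, -31] -> -25
  [-18, -41, 29, -42, 10, -33, -6, 49] -> [-18, -41, -42, -33, -6] -> -6
  [28, 29, -1, 23, 33, 38, 28, 22, -36] -> [-1, -36] -> -1
  [-37, 30, -19, -32, 23, 49, -32] -> [-37, -19, -32, -32] -> -19
  [-10, 30, 21, -28, 46] -> [-10, -28] -> -10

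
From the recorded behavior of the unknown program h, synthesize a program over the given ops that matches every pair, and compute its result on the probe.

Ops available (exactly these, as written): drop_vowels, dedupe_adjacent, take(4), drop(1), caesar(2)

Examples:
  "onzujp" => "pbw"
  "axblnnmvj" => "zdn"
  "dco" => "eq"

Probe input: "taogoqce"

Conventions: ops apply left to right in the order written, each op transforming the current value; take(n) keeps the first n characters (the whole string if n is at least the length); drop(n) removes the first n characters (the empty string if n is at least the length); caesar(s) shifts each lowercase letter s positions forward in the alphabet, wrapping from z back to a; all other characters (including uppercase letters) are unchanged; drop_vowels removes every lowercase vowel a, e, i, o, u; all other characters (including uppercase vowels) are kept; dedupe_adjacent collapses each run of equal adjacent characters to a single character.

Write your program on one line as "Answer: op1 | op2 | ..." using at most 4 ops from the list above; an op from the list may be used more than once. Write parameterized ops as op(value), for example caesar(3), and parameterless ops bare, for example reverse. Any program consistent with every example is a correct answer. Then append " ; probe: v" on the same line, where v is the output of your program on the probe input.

take(4) | caesar(2) | drop(1) ; probe: "cqi"

Check, running the answer program on each example:
  "onzujp" -> "onzu" -> "qpbw" -> "pbw"
  "axblnnmvj" -> "axbl" -> "czdn" -> "zdn"
  "dco" -> "dco" -> "feq" -> "eq"
  probe: "taogoqce" -> "taog" -> "vcqi" -> "cqi"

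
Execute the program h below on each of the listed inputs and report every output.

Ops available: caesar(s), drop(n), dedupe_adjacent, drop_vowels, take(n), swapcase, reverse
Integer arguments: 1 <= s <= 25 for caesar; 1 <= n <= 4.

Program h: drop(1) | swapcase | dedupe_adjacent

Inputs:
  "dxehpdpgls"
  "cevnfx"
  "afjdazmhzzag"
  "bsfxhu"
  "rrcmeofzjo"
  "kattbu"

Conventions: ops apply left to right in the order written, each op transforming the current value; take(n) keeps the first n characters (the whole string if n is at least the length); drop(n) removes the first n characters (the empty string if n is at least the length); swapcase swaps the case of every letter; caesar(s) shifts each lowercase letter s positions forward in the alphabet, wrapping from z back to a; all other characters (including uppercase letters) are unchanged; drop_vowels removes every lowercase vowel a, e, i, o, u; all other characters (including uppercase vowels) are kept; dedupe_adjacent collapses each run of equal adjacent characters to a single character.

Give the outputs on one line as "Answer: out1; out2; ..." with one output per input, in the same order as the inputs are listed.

Execution, op by op:
  "dxehpdpgls" -> "xehpdpgls" -> "XEHPDPGLS" -> "XEHPDPGLS"
  "cevnfx" -> "evnfx" -> "EVNFX" -> "EVNFX"
  "afjdazmhzzag" -> "fjdazmhzzag" -> "FJDAZMHZZAG" -> "FJDAZMHZAG"
  "bsfxhu" -> "sfxhu" -> "SFXHU" -> "SFXHU"
  "rrcmeofzjo" -> "rcmeofzjo" -> "RCMEOFZJO" -> "RCMEOFZJO"
  "kattbu" -> "attbu" -> "ATTBU" -> "ATBU"

"XEHPDPGLS"; "EVNFX"; "FJDAZMHZAG"; "SFXHU"; "RCMEOFZJO"; "ATBU"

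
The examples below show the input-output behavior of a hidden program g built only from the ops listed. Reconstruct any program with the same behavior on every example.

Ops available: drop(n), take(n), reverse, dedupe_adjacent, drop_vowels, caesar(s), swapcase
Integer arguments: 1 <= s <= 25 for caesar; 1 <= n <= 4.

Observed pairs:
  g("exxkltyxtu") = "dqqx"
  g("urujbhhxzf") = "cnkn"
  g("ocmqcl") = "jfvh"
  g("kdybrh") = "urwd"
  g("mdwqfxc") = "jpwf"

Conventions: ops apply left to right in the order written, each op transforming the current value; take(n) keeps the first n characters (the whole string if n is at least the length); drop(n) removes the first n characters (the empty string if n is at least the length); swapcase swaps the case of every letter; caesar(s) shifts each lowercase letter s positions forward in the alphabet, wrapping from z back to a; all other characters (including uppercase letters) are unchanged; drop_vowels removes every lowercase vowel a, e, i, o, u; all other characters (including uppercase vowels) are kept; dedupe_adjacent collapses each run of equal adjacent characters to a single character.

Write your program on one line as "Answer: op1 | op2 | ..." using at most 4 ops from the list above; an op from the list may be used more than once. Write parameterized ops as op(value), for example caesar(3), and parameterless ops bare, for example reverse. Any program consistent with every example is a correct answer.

caesar(19) | take(4) | reverse

Check, running the answer program on each example:
  "exxkltyxtu" -> "xqqdemrqmn" -> "xqqd" -> "dqqx"
  "urujbhhxzf" -> "nkncuaaqsy" -> "nknc" -> "cnkn"
  "ocmqcl" -> "hvfjve" -> "hvfj" -> "jfvh"
  "kdybrh" -> "dwruka" -> "dwru" -> "urwd"
  "mdwqfxc" -> "fwpjyqv" -> "fwpj" -> "jpwf"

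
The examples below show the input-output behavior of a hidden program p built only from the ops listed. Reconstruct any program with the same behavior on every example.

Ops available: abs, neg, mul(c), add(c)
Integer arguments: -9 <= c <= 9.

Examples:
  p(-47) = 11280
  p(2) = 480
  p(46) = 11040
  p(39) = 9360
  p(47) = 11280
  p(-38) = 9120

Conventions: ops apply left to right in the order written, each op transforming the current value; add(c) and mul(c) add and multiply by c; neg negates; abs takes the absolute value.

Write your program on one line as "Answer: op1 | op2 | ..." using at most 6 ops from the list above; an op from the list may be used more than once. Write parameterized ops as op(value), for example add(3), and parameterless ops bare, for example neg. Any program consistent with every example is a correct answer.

mul(-4) | mul(-3) | mul(-4) | neg | abs | mul(5)

Check, running the answer program on each example:
  -47 -> 188 -> -564 -> 2256 -> -2256 -> 2256 -> 11280
  2 -> -8 -> 24 -> -96 -> 96 -> 96 -> 480
  46 -> -184 -> 552 -> -2208 -> 2208 -> 2208 -> 11040
  39 -> -156 -> 468 -> -1872 -> 1872 -> 1872 -> 9360
  47 -> -188 -> 564 -> -2256 -> 2256 -> 2256 -> 11280
  -38 -> 152 -> -456 -> 1824 -> -1824 -> 1824 -> 9120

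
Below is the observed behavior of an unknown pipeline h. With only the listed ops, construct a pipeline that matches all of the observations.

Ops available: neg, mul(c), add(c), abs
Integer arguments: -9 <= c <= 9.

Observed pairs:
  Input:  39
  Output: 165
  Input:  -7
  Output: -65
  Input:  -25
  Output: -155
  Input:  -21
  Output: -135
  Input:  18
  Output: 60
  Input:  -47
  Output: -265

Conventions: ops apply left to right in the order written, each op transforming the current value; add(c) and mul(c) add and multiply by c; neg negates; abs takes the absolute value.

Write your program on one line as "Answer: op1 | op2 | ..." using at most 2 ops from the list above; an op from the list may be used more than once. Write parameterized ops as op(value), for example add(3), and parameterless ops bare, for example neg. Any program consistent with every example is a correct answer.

add(-6) | mul(5)

Check, running the answer program on each example:
  39 -> 33 -> 165
  -7 -> -13 -> -65
  -25 -> -31 -> -155
  -21 -> -27 -> -135
  18 -> 12 -> 60
  -47 -> -53 -> -265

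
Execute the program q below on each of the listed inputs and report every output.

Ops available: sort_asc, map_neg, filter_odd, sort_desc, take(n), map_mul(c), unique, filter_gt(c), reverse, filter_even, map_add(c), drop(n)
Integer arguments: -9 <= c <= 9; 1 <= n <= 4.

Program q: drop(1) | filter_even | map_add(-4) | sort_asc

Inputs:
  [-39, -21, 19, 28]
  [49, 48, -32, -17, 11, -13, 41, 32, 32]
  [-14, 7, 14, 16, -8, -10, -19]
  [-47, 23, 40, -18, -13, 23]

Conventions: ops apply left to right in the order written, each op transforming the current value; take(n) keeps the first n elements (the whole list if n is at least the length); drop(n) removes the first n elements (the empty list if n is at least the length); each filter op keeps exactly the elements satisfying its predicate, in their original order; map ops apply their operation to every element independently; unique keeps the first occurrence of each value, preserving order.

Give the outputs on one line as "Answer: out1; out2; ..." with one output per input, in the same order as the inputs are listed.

[24]; [-36, 28, 28, 44]; [-14, -12, 10, 12]; [-22, 36]

Execution, op by op:
  [-39, -21, 19, 28] -> [-21, 19, 28] -> [28] -> [24] -> [24]
  [49, 48, -32, -17, 11, -13, 41, 32, 32] -> [48, -32, -17, 11, -13, 41, 32, 32] -> [48, -32, 32, 32] -> [44, -36, 28, 28] -> [-36, 28, 28, 44]
  [-14, 7, 14, 16, -8, -10, -19] -> [7, 14, 16, -8, -10, -19] -> [14, 16, -8, -10] -> [10, 12, -12, -14] -> [-14, -12, 10, 12]
  [-47, 23, 40, -18, -13, 23] -> [23, 40, -18, -13, 23] -> [40, -18] -> [36, -22] -> [-22, 36]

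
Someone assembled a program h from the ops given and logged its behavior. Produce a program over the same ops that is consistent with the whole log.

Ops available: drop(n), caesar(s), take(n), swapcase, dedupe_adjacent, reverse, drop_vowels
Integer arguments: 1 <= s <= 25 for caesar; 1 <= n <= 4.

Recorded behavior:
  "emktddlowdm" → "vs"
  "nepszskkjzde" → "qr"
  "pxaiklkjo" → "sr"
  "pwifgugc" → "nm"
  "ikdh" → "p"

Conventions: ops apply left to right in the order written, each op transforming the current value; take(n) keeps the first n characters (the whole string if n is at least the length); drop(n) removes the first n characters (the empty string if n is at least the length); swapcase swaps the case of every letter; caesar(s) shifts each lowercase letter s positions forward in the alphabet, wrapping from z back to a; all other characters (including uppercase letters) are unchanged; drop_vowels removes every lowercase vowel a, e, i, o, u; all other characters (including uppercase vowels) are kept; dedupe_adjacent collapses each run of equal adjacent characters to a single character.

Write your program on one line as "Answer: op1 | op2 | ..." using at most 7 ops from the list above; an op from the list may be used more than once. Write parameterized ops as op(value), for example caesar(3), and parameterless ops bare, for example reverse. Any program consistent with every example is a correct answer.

dedupe_adjacent | caesar(23) | reverse | caesar(10) | drop(3) | take(2)

Check, running the answer program on each example:
  "emktddlowdm" -> "emktdlowdm" -> "bjhqailtaj" -> "jatliaqhjb" -> "tkdvskartl" -> "vskartl" -> "vs"
  "nepszskkjzde" -> "nepszskjzde" -> "kbmpwphgwab" -> "bawghpwpmbk" -> "lkgqrzgzwlu" -> "qrzgzwlu" -> "qr"
  "pxaiklkjo" -> "pxaiklkjo" -> "muxfhihgl" -> "lghihfxum" -> "vqrsrphew" -> "srphew" -> "sr"
  "pwifgugc" -> "pwifgugc" -> "mtfcdrdz" -> "zdrdcftm" -> "jnbnmpdw" -> "nmpdw" -> "nm"
  "ikdh" -> "ikdh" -> "fhae" -> "eahf" -> "okrp" -> "p" -> "p"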